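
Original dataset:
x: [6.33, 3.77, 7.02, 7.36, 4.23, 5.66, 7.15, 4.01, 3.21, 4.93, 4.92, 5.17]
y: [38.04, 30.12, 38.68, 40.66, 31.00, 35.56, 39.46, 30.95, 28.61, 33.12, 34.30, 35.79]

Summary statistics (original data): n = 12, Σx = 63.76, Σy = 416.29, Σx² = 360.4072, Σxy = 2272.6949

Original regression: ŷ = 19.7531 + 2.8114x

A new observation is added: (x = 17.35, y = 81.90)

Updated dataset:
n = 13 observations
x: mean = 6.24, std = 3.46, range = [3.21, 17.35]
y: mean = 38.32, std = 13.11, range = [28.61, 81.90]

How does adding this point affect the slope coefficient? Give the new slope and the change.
Adding the point moves β₁ from 2.8114 to 3.7675, i.e. it increases by 0.9561 (+34.0%).

The new point has HIGH LEVERAGE: x = 17.35 is far from the original mean x̄ = 63.76/12 ≈ 5.31 (original range [3.21, 7.36]).

Step 1: Update the sums with the new point (n goes from 12 to 13)
Σx  = 63.76 + 17.35 = 81.11
Σy  = 416.29 + 81.90 = 498.19
Σx² = 360.4072 + 17.35² = 360.4072 + 301.0225 = 661.4297
Σxy = 2272.6949 + 17.35×81.90 = 2272.6949 + 1420.9650 = 3693.6599

Step 2: Recompute the slope with b₁ = (nΣxy − ΣxΣy) / (nΣx² − (Σx)²)
Numerator   = 13×3693.6599 − 81.11×498.19 = 48017.5787 − 40408.1909 = 7609.3878
Denominator = 13×661.4297 − 81.11² = 8598.5861 − 6578.8321 = 2019.7540
b₁(new) = 7609.3878 / 2019.7540 = 3.7675

(Same formula on the original sums: (12×2272.6949 − 63.76×416.29) / (12×360.4072 − 63.76²) = 729.6884 / 259.5488 = 2.8114, matching the given fit.)

Step 3: Change in slope
Δβ₁ = 3.7675 − 2.8114 = +0.9561
Relative change = +0.9561 / 2.8114 × 100% = +34.0%
→ the slope increases when the point is added.

A high-leverage point only changes the slope if it is off the original line; here y = 81.90 is above the original trend, so the slope increases.
In practice: check such a point for data-entry or measurement error.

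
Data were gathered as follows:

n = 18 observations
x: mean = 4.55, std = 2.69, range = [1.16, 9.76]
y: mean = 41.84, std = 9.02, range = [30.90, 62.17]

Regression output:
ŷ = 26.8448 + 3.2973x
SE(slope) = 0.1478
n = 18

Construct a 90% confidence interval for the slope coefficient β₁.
The 90% CI for β₁ is (3.0393, 3.5553)

Confidence interval for the slope:

The 90% CI for β₁ is: β̂₁ ± t*(α/2, n-2) × SE(β̂₁)

Step 1: Find critical t-value
- Confidence level = 0.9
- Degrees of freedom = n - 2 = 18 - 2 = 16
- t*(α/2, 16) = 1.7459

Step 2: Calculate margin of error
Margin = 1.7459 × 0.1478 = 0.2580

Step 3: Construct interval
CI = 3.2973 ± 0.2580
CI = (3.0393, 3.5553)

Interpretation: We are 90% confident that the true slope β₁ lies between 3.0393 and 3.5553.
The interval does not include 0, suggesting a significant linear relationship.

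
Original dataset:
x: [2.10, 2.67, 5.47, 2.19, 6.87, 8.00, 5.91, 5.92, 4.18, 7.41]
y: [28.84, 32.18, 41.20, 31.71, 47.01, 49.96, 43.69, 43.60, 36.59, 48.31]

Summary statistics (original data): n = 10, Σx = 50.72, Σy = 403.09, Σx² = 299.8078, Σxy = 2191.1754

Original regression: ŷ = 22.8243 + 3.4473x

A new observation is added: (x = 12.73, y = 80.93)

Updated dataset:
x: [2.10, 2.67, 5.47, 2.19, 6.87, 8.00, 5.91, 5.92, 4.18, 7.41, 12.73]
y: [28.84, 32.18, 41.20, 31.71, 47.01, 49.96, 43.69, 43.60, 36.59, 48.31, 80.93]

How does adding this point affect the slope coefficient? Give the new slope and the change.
New slope β₁ = 4.4800 versus 3.4473 before: a change of +1.0327 (+30.0%).

x = 12.73 lies well outside the original x-range [2.10, 8.00] (x̄ ≈ 5.07), so this observation has high leverage and can move the slope substantially.

Step 1: Update the sums with the new point (n goes from 10 to 11)
Σx  = 50.72 + 12.73 = 63.45
Σy  = 403.09 + 80.93 = 484.02
Σx² = 299.8078 + 12.73² = 299.8078 + 162.0529 = 461.8607
Σxy = 2191.1754 + 12.73×80.93 = 2191.1754 + 1030.2389 = 3221.4143

Step 2: Recompute the slope with b₁ = (nΣxy − ΣxΣy) / (nΣx² − (Σx)²)
Numerator   = 11×3221.4143 − 63.45×484.02 = 35435.5573 − 30711.0690 = 4724.4883
Denominator = 11×461.8607 − 63.45² = 5080.4677 − 4025.9025 = 1054.5652
b₁(new) = 4724.4883 / 1054.5652 = 4.4800

(Same formula on the original sums: (10×2191.1754 − 50.72×403.09) / (10×299.8078 − 50.72²) = 1467.0292 / 425.5596 = 3.4473, matching the given fit.)

Step 3: Change in slope
Δβ₁ = 4.4800 − 3.4473 = +1.0327
Relative change = +1.0327 / 3.4473 × 100% = +30.0%
→ the slope increases when the point is added.

Because the point sits above the extension of the original line at a high-leverage x, it tilts the fit up.
In practice: refit with and without it and report both if conclusions differ.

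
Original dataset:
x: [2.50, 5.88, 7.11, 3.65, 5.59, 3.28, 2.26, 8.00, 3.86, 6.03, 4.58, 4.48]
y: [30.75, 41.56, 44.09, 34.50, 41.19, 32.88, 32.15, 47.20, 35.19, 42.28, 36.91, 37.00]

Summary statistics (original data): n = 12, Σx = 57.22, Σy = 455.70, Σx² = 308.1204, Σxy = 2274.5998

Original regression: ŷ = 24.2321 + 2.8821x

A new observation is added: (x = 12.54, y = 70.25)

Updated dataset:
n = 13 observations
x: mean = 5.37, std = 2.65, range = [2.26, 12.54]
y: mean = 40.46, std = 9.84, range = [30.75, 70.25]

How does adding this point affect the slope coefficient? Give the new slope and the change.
New slope β₁ = 3.6604 versus 2.8821 before: a change of +0.7783 (+27.0%).

The new point has HIGH LEVERAGE: x = 12.54 is far from the original mean x̄ = 57.22/12 ≈ 4.77 (original range [2.26, 8.00]).

Step 1: Update the sums with the new point (n goes from 12 to 13)
Σx  = 57.22 + 12.54 = 69.76
Σy  = 455.70 + 70.25 = 525.95
Σx² = 308.1204 + 12.54² = 308.1204 + 157.2516 = 465.3720
Σxy = 2274.5998 + 12.54×70.25 = 2274.5998 + 880.9350 = 3155.5348

Step 2: Recompute the slope with b₁ = (nΣxy − ΣxΣy) / (nΣx² − (Σx)²)
Numerator   = 13×3155.5348 − 69.76×525.95 = 41021.9524 − 36690.2720 = 4331.6804
Denominator = 13×465.3720 − 69.76² = 6049.8360 − 4866.4576 = 1183.3784
b₁(new) = 4331.6804 / 1183.3784 = 3.6604

(Same formula on the original sums: (12×2274.5998 − 57.22×455.70) / (12×308.1204 − 57.22²) = 1220.0436 / 423.3164 = 2.8821, matching the given fit.)

Step 3: Change in slope
Δβ₁ = 3.6604 − 2.8821 = +0.7783
Relative change = +0.7783 / 2.8821 × 100% = +27.0%
→ the slope increases when the point is added.

Because the point sits above the extension of the original line at a high-leverage x, it tilts the fit up.
In practice: investigate whether it comes from the same population as the rest of the sample.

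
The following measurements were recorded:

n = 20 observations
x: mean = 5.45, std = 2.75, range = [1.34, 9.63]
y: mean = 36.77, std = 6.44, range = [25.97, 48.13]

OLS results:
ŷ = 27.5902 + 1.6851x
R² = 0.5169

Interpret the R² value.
The model explains 51.69% of the variance in y (R² = 0.5169), leaving 48.31% unexplained; the fit is moderate.

R² (coefficient of determination) measures the proportion of variance in y explained by the regression model.

Here R² = 0.5169:
- Explained: 51.69% of the variation in y
- Unexplained (residual): 100% − 51.69% = 48.31%
- Rule of thumb (below 0.3 weak; 0.3 to below 0.7 moderate; 0.7 and above strong) → moderate

Equivalently, for simple linear regression R² = r², so |r| = √0.5169 ≈ 0.7190.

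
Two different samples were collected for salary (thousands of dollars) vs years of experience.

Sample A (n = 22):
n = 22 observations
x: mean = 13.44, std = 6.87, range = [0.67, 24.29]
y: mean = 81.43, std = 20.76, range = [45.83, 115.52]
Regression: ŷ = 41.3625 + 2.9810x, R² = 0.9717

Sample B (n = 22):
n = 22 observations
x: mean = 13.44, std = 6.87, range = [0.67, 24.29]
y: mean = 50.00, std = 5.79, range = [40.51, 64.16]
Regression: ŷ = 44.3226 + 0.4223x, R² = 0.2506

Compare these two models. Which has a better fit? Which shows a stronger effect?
Model A has the better fit (R² = 0.9717 vs 0.2506). Model A shows the stronger effect (|β₁| = 2.9810 vs 0.4223).

Model Comparison:

Which explains more variance? (R²)
- Model A: R² = 0.9717 → 97.17% of variance in salary explained
- Model B: R² = 0.2506 → 25.06% of variance in salary explained
- 0.9717 > 0.2506 → Model A has the better fit

Effect size (slope magnitude):
- Model A: β₁ = 2.9810 → predicted salary rises 2.9810 thousand dollars per additional year of experience
- Model B: β₁ = 0.4223 → predicted salary rises 0.4223 thousand dollars per additional year of experience
- |2.9810| > |0.4223| → Model A shows the stronger marginal effect

Notes:
- A better fit (higher R²) doesn't necessarily mean a more important relationship.
- A steeper slope doesn't make a better model if the scatter around the line is large.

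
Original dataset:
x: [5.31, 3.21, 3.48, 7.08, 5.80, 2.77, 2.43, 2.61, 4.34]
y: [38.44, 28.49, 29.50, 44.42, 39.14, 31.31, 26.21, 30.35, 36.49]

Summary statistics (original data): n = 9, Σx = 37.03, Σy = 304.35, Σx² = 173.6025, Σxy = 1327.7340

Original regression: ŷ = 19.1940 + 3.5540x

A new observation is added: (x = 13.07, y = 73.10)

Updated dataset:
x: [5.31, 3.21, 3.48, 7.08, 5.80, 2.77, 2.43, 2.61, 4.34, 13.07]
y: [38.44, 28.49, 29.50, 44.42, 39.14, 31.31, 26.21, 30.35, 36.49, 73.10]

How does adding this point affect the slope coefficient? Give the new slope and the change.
Adding the point moves β₁ from 3.5540 to 4.1972, i.e. it increases by 0.6432 (+18.1%).

x = 13.07 lies well outside the original x-range [2.43, 7.08] (x̄ ≈ 4.11), so this observation has high leverage and can move the slope substantially.

Step 1: Update the sums with the new point (n goes from 9 to 10)
Σx  = 37.03 + 13.07 = 50.10
Σy  = 304.35 + 73.10 = 377.45
Σx² = 173.6025 + 13.07² = 173.6025 + 170.8249 = 344.4274
Σxy = 1327.7340 + 13.07×73.10 = 1327.7340 + 955.4170 = 2283.1510

Step 2: Recompute the slope with b₁ = (nΣxy − ΣxΣy) / (nΣx² − (Σx)²)
Numerator   = 10×2283.1510 − 50.10×377.45 = 22831.5100 − 18910.2450 = 3921.2650
Denominator = 10×344.4274 − 50.10² = 3444.2740 − 2510.0100 = 934.2640
b₁(new) = 3921.2650 / 934.2640 = 4.1972

(Same formula on the original sums: (9×1327.7340 − 37.03×304.35) / (9×173.6025 − 37.03²) = 679.5255 / 191.2016 = 3.5540, matching the given fit.)

Step 3: Change in slope
Δβ₁ = 4.1972 − 3.5540 = +0.6432
Relative change = +0.6432 / 3.5540 × 100% = +18.1%
→ the slope increases when the point is added.

A high-leverage point only changes the slope if it is off the original line; here y = 73.10 is above the original trend, so the slope increases.
In practice: refit with and without it and report both if conclusions differ; investigate whether it comes from the same population as the rest of the sample.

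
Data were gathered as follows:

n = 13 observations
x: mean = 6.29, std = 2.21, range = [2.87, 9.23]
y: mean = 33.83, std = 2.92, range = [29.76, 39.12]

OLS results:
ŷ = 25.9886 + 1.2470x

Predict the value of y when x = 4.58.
ŷ = 31.6999

To predict y for x = 4.58, substitute into the regression equation:

ŷ = 25.9886 + 1.2470 × 4.58
ŷ = 25.9886 + 5.7113
ŷ = 31.6999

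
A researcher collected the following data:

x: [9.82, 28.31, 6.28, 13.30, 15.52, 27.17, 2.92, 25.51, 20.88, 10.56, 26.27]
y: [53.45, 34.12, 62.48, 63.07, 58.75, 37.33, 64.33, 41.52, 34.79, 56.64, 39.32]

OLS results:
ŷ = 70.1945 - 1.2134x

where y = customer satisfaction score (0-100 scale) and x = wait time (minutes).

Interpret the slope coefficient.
On average, satisfaction score is about 1.2134 points lower for every extra minute of wait time.

The slope coefficient β₁ = -1.2134 represents the marginal effect of wait time on satisfaction score.

Interpretation:
- Wait time up by 1 minute → predicted satisfaction score decreases by 1.2134 points
- The effect is assumed constant over the observed range of x (linearity)

The intercept β₀ = 70.1945 is the predicted satisfaction score when wait time = 0; since the smallest observed x is 2.92, this is an extrapolation and mainly anchors the line.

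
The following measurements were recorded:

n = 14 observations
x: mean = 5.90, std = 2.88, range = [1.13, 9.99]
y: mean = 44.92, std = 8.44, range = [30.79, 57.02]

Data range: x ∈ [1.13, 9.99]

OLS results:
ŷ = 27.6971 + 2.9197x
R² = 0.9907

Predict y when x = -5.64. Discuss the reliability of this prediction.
ŷ = 11.2300 (extrapolation — x = -5.64 lies outside [1.13, 9.99], so reliability is low).

Prediction calculation:
ŷ = 27.6971 + 2.9197 × (-5.64)
ŷ = 11.2300

Reliability:
- Data range: x ∈ [1.13, 9.99]
- Prediction point: x = -5.64 is 6.77 units below the observed range → this is EXTRAPOLATION, not interpolation

Why that matters here:
- R² describes fit only over the sampled x values; it says nothing about behaviour beyond them
- There are no observations near this x to validate the fitted line there

Report the number if required, but flag clearly that it is an extrapolation.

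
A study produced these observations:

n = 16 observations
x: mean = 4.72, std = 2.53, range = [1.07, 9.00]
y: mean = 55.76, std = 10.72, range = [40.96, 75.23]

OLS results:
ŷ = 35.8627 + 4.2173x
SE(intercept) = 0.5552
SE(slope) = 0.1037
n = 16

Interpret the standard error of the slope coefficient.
SE(slope) = 0.1037 measures the uncertainty in the estimated slope. The coefficient is estimated precisely (SE/|β̂₁| = 2.5%).

SE(β̂₁) = 0.1037 says: if we drew many samples of n = 16 from the same population and refit each time, the fitted slopes would scatter with a standard deviation of roughly 0.1037 around the true β₁.

Relative precision:
- SE / |β̂₁| = 0.1037 / 4.2173 = 2.5%
- Rule of thumb (under 20%: precise; 20% to under 50%: moderately precise; 50% or more: imprecise) → precise

Rough 95% range (±2 SE): 4.2173 ± 0.2074 → (4.0099, 4.4247).

What drives SE(β̂₁): wider spread of x values → smaller SE; larger n (here n = 16) → smaller SE.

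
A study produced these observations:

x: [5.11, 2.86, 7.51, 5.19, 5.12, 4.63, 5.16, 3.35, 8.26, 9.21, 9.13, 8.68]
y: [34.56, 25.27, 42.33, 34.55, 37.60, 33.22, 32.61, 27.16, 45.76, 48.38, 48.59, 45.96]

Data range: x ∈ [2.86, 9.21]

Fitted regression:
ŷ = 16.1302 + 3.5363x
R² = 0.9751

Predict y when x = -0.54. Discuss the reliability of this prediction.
ŷ = 14.2206 (extrapolation — x = -0.54 lies outside [2.86, 9.21], so reliability is low).

Prediction calculation:
ŷ = 16.1302 + 3.5363 × (-0.54)
ŷ = 14.2206

Reliability:
- Data range: x ∈ [2.86, 9.21]
- Prediction point: x = -0.54 is 3.40 units below the observed range → this is EXTRAPOLATION, not interpolation

Why that matters here:
- Real relationships often flatten, saturate, or turn nonlinear at extremes
- The linear relationship may not hold outside the observed range
- The standard error of prediction grows with (x − x̄)², and x = -0.54 is far from x̄ = 6.18

A defensible statement: 'if the linear trend continued to x = -0.54, y would be about 14.2206' — the premise is untested.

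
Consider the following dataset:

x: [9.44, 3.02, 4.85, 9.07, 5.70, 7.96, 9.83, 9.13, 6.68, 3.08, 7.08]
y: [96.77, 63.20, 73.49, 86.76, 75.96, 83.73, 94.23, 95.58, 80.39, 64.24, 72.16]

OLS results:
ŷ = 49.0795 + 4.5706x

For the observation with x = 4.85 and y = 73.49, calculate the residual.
Residual = 2.2431

The residual is the difference between the actual value and the predicted value:

Residual = y - ŷ

Step 1: Calculate predicted value
ŷ = 49.0795 + 4.5706 × 4.85
ŷ = 71.2469

Step 2: Calculate residual
Residual = 73.49 - 71.2469
Residual = 2.2431

Sign check: y > ŷ, so the point is above the line and the fit underestimates here.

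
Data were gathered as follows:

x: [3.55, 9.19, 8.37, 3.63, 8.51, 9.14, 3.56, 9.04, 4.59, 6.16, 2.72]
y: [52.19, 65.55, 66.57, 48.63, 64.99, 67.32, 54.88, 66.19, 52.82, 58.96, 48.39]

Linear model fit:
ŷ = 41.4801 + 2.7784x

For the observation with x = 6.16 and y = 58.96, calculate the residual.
Residual = 0.3650

The residual is the difference between the actual value and the predicted value:

Residual = y - ŷ

Step 1: Calculate predicted value
ŷ = 41.4801 + 2.7784 × 6.16
ŷ = 58.5950

Step 2: Calculate residual
Residual = 58.96 - 58.5950
Residual = 0.3650

Sign check: y > ŷ, so the point is above the line and the fit underestimates here.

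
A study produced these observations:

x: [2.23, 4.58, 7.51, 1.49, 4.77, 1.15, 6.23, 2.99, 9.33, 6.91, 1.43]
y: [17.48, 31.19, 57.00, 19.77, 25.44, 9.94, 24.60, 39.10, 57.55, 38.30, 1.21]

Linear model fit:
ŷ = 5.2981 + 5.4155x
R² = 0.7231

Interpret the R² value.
About 72.31% of the variability in y is accounted for by the regression on x (R² = 0.7231) — a strong linear fit.

The coefficient of determination R² is the fraction of the total variation in y that the fitted line accounts for.

Here R² = 0.7231:
- Explained: 72.31% of the variation in y
- Unexplained (residual): 100% − 72.31% = 27.69%
- Rule of thumb (below 0.3 weak; 0.3 to below 0.7 moderate; 0.7 and above strong) → strong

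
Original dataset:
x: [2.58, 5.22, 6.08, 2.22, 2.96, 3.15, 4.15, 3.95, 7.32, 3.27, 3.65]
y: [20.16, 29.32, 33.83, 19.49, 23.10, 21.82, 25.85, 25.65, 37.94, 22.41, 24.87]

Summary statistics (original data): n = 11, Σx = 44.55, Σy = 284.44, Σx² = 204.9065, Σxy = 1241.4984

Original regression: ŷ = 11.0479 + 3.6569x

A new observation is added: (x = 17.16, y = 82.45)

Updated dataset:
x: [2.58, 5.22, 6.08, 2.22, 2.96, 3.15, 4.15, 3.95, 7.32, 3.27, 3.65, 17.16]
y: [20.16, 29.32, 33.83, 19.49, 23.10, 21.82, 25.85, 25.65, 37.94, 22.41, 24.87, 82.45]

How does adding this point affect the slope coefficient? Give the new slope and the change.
The slope changes from 3.6569 to 4.2280 (change of +0.5711, or +15.6%).

The new point has HIGH LEVERAGE: x = 17.16 is far from the original mean x̄ = 44.55/11 ≈ 4.05 (original range [2.22, 7.32]).

Step 1: Update the sums with the new point (n goes from 11 to 12)
Σx  = 44.55 + 17.16 = 61.71
Σy  = 284.44 + 82.45 = 366.89
Σx² = 204.9065 + 17.16² = 204.9065 + 294.4656 = 499.3721
Σxy = 1241.4984 + 17.16×82.45 = 1241.4984 + 1414.8420 = 2656.3404

Step 2: Recompute the slope with b₁ = (nΣxy − ΣxΣy) / (nΣx² − (Σx)²)
Numerator   = 12×2656.3404 − 61.71×366.89 = 31876.0848 − 22640.7819 = 9235.3029
Denominator = 12×499.3721 − 61.71² = 5992.4652 − 3808.1241 = 2184.3411
b₁(new) = 9235.3029 / 2184.3411 = 4.2280

(Same formula on the original sums: (11×1241.4984 − 44.55×284.44) / (11×204.9065 − 44.55²) = 984.6804 / 269.2690 = 3.6569, matching the given fit.)

Step 3: Change in slope
Δβ₁ = 4.2280 − 3.6569 = +0.5711
Relative change = +0.5711 / 3.6569 × 100% = +15.6%
→ the slope increases when the point is added.

A high-leverage point only changes the slope if it is off the original line; here y = 82.45 is above the original trend, so the slope increases.
In practice: investigate whether it comes from the same population as the rest of the sample; examine leverage (hᵢ) and Cook's distance rather than deleting it automatically.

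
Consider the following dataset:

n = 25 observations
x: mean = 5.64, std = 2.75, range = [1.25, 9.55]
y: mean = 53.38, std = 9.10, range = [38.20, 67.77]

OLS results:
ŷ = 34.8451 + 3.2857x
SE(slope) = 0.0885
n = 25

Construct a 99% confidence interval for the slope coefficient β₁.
The 99% CI for β₁ is (3.0373, 3.5341)

Confidence interval for the slope:

The 99% CI for β₁ is: β̂₁ ± t*(α/2, n-2) × SE(β̂₁)

Step 1: Find critical t-value
- Confidence level = 0.99
- Degrees of freedom = n - 2 = 25 - 2 = 23
- t*(α/2, 23) = 2.8073

Step 2: Calculate margin of error
Margin = 2.8073 × 0.0885 = 0.2484

Step 3: Construct interval
CI = 3.2857 ± 0.2484
CI = (3.0373, 3.5341)

Interpretation: intervals built this way capture the true β₁ in 99% of repeated samples; here the plausible range for the per-unit effect of x on y is 3.0373 to 3.5341.
Since 0 is outside the interval, a two-sided test at α = 0.01 would reject H₀: β₁ = 0.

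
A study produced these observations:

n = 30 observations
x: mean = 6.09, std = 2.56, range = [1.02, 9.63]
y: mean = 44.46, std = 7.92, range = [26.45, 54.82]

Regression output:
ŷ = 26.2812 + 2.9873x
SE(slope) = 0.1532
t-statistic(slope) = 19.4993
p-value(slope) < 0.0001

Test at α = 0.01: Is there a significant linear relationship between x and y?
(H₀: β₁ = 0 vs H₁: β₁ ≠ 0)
Reject H₀: p-value < 0.0001 < α = 0.01. The linear relationship is significant at the 1% level.

Hypothesis test for the slope coefficient:

H₀: β₁ = 0 (no linear relationship)
H₁: β₁ ≠ 0 (linear relationship exists)

Test statistic: t = β̂₁ / SE(β̂₁) = 2.9873 / 0.1532 = 19.4993

p < 0.0001: how often a slope estimate this far from 0 (in SE units) would arise by chance if β₁ were truly 0.

Decision rule: reject H₀ if p-value < α.
p-value < 0.0001 < α = 0.01 → reject H₀.

There is sufficient evidence at the 1% significance level to conclude that a linear relationship exists between x and y.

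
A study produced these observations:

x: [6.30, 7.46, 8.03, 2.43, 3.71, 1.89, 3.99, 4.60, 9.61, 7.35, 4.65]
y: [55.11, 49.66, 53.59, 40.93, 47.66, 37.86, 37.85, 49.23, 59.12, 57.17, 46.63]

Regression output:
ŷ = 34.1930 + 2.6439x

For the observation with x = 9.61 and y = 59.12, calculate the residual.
Residual = -0.4809

The residual is the difference between the actual value and the predicted value:

Residual = y - ŷ

Step 1: Calculate predicted value
ŷ = 34.1930 + 2.6439 × 9.61
ŷ = 59.6009

Step 2: Calculate residual
Residual = 59.12 - 59.6009
Residual = -0.4809

The residual is negative, so the observed y = 59.12 sits below the regression line (the line overestimates it by 0.4809).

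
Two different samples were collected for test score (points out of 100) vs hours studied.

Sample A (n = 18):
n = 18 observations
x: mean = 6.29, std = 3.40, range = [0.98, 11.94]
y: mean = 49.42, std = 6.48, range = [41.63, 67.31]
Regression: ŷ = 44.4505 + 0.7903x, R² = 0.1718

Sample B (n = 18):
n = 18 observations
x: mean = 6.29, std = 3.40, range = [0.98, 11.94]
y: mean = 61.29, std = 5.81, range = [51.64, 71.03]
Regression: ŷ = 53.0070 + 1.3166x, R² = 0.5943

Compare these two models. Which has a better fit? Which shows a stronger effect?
Model B has the better fit (R² = 0.5943 vs 0.1718). Model B shows the stronger effect (|β₁| = 1.3166 vs 0.7903).

Model Comparison:

Which explains more variance? (R²)
- Model A: R² = 0.1718 → 17.18% of variance in test score explained
- Model B: R² = 0.5943 → 59.43% of variance in test score explained
- 0.5943 > 0.1718 → Model B has the better fit

Which has the larger per-hour effect? (|β₁|)
- Model A: β₁ = 0.7903 → predicted test score rises 0.7903 points per additional hour of study time
- Model B: β₁ = 1.3166 → predicted test score rises 1.3166 points per additional hour of study time
- |0.7903| < |1.3166| → Model B shows the stronger marginal effect

Note: A better fit (higher R²) doesn't necessarily mean a more important relationship.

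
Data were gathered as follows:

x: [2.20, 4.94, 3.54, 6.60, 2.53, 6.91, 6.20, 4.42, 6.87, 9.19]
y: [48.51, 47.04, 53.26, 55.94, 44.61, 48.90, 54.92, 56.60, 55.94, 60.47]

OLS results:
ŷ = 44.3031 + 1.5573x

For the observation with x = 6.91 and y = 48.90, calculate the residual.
Residual = -6.1640

The residual is the difference between the actual value and the predicted value:

Residual = y - ŷ

Step 1: Calculate predicted value
ŷ = 44.3031 + 1.5573 × 6.91
ŷ = 55.0640

Step 2: Calculate residual
Residual = 48.90 - 55.0640
Residual = -6.1640

The residual is negative, so the observed y = 48.90 sits below the regression line (the line overestimates it by 6.1640).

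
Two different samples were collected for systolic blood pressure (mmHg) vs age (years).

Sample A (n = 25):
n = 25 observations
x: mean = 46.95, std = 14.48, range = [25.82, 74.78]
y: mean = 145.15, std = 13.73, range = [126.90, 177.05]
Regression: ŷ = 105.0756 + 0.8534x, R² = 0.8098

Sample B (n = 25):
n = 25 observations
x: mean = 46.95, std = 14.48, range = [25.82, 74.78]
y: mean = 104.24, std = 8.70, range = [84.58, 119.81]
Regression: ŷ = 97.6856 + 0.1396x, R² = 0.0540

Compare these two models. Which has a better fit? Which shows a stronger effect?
Model A has the better fit (R² = 0.8098 vs 0.0540). Model A shows the stronger effect (|β₁| = 0.8534 vs 0.1396).

Model Comparison:

Goodness of fit (R²):
- Model A: R² = 0.8098 → 80.98% of variance in blood pressure explained
- Model B: R² = 0.0540 → 5.40% of variance in blood pressure explained
- 0.8098 > 0.0540 → Model A has the better fit

Strength of effect — compare |β₁|:
- Model A: β₁ = 0.8534 → predicted blood pressure rises 0.8534 mmHg per additional year of age
- Model B: β₁ = 0.1396 → predicted blood pressure rises 0.1396 mmHg per additional year of age
- |0.8534| > |0.1396| → Model A shows the stronger marginal effect

Note: A better fit (higher R²) doesn't necessarily mean a more important relationship.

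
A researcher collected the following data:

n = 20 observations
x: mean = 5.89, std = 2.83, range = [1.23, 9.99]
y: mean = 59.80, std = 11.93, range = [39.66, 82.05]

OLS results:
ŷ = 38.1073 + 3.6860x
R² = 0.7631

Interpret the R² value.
About 76.31% of the variability in y is accounted for by the regression on x (R² = 0.7631) — a strong linear fit.

R² = 1 − SS_res/SS_tot compares the residual scatter to the total scatter of y about its mean.

Here R² = 0.7631:
- Explained: 76.31% of the variation in y
- Unexplained (residual): 100% − 76.31% = 23.69%
- Rule of thumb (below 0.3 weak; 0.3 to below 0.7 moderate; 0.7 and above strong) → strong

Note: R² never decreases when predictors are added, so it should not be used alone to compare models of different size.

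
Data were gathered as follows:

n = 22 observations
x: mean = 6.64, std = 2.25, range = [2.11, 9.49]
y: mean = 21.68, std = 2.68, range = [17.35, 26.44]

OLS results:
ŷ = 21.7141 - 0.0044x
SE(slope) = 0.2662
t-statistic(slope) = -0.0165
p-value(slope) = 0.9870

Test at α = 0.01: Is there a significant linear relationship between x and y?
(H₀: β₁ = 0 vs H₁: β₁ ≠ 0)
p-value = 0.9870 ≥ α = 0.01, so we fail to reject H₀. The relationship is not significant.

Hypothesis test for the slope coefficient:

H₀: β₁ = 0 (no linear relationship)
H₁: β₁ ≠ 0 (linear relationship exists)

Test statistic: t = β̂₁ / SE(β̂₁) = -0.0044 / 0.2662 = -0.0165

p = 0.9870: how often a slope estimate this far from 0 (in SE units) would arise by chance if β₁ were truly 0.

Decision rule: reject H₀ if p-value < α.
p-value = 0.9870 ≥ α = 0.01 → fail to reject H₀.

Conclusion: the linear association between x and y is not significant at the 1% level.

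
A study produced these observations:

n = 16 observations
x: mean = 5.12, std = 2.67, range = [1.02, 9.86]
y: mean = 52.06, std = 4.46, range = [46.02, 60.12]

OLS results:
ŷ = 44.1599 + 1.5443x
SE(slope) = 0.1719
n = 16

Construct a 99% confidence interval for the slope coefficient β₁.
The 99% CI for β₁ is (1.0326, 2.0560)

Confidence interval for the slope:

The 99% CI for β₁ is: β̂₁ ± t*(α/2, n-2) × SE(β̂₁)

Step 1: Find critical t-value
- Confidence level = 0.99
- Degrees of freedom = n - 2 = 16 - 2 = 14
- t*(α/2, 14) = 2.9768

Step 2: Calculate margin of error
Margin = 2.9768 × 0.1719 = 0.5117

Step 3: Construct interval
CI = 1.5443 ± 0.5117
CI = (1.0326, 2.0560)

Interpretation: intervals built this way capture the true β₁ in 99% of repeated samples; here the plausible range for the per-unit effect of x on y is 1.0326 to 2.0560.
The interval does not include 0, suggesting a significant linear relationship.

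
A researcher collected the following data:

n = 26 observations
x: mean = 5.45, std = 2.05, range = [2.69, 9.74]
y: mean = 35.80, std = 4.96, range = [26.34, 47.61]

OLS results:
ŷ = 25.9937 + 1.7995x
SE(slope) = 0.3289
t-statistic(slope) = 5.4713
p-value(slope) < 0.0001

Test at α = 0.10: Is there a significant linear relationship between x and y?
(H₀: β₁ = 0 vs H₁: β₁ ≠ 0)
Since p-value < 0.0001 < α = 0.10, reject H₀ — the slope is significantly different from 0.

Hypothesis test for the slope coefficient:

H₀: β₁ = 0 (no linear relationship)
H₁: β₁ ≠ 0 (linear relationship exists)

Test statistic: t = β̂₁ / SE(β̂₁) = 1.7995 / 0.3289 = 5.4713

p < 0.0001: how often a slope estimate this far from 0 (in SE units) would arise by chance if β₁ were truly 0.

Decision rule: reject H₀ if p-value < α.
p-value < 0.0001 < α = 0.10 → reject H₀.

At α = 0.10 the data do provide convincing evidence of a nonzero slope.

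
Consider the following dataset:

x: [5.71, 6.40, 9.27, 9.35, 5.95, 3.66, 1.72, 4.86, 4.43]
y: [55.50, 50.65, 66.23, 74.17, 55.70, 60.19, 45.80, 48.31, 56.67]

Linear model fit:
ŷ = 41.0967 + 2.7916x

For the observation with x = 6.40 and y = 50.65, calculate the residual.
Residual = -8.3129

The residual is the difference between the actual value and the predicted value:

Residual = y - ŷ

Step 1: Calculate predicted value
ŷ = 41.0967 + 2.7916 × 6.40
ŷ = 58.9629

Step 2: Calculate residual
Residual = 50.65 - 58.9629
Residual = -8.3129

The residual is negative, so the observed y = 50.65 sits below the regression line (the line overestimates it by 8.3129).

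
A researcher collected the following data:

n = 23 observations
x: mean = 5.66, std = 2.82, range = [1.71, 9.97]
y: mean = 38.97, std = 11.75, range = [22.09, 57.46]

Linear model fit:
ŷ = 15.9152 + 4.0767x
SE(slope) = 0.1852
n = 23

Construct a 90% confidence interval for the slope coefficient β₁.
The 90% CI for β₁ is (3.7580, 4.3954)

Confidence interval for the slope:

The 90% CI for β₁ is: β̂₁ ± t*(α/2, n-2) × SE(β̂₁)

Step 1: Find critical t-value
- Confidence level = 0.9
- Degrees of freedom = n - 2 = 23 - 2 = 21
- t*(α/2, 21) = 1.7207

Step 2: Calculate margin of error
Margin = 1.7207 × 0.1852 = 0.3187

Step 3: Construct interval
CI = 4.0767 ± 0.3187
CI = (3.7580, 4.3954)

Interpretation: each one-unit increase in x is associated with a change in mean y of between 3.7580 and 4.3954, with 90% confidence.
Both endpoints are positive, so the data support a genuinely positive slope at this confidence level.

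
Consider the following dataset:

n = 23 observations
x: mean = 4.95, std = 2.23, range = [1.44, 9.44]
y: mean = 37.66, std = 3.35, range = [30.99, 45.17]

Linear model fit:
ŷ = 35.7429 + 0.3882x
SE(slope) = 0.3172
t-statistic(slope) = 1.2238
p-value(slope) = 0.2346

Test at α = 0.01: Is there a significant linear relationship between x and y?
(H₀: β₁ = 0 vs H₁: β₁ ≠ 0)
Fail to reject H₀: p-value = 0.2346 ≥ α = 0.01. The linear relationship is not significant at the 1% level.

Hypothesis test for the slope coefficient:

H₀: β₁ = 0 (no linear relationship)
H₁: β₁ ≠ 0 (linear relationship exists)

Test statistic: t = β̂₁ / SE(β̂₁) = 0.3882 / 0.3172 = 1.2238

The p-value (0.2346) is the probability, under H₀, of a t-statistic at least as extreme as |t| = 1.2238 (two-sided, df = n − 2 = 21).

Decision rule: reject H₀ if p-value < α.
p-value = 0.2346 ≥ α = 0.01 → fail to reject H₀.

Conclusion: the linear association between x and y is not significant at the 1% level.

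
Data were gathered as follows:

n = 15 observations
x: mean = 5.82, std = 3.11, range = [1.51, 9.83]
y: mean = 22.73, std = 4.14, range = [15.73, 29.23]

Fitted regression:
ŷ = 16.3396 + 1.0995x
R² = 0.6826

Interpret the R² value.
R² = 0.6826 means 68.26% of the variation in y is explained by the linear relationship with x. This indicates a moderate fit.

R² (coefficient of determination) measures the proportion of variance in y explained by the regression model.

Here R² = 0.6826:
- Explained: 68.26% of the variation in y
- Unexplained (residual): 100% − 68.26% = 31.74%
- Rule of thumb (below 0.3 weak; 0.3 to below 0.7 moderate; 0.7 and above strong) → moderate

Note: R² never decreases when predictors are added, so it should not be used alone to compare models of different size.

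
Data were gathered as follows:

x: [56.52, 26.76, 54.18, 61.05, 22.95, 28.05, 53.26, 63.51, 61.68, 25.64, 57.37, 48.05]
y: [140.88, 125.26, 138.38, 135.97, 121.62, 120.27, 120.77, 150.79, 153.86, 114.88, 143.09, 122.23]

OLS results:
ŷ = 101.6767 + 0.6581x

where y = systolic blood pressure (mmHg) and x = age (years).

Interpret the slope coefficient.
An increase of one year in age is associated with a 0.6581 mmHg increase in predicted blood pressure.

The slope coefficient β₁ = 0.6581 represents the marginal effect of age on blood pressure.

Interpretation:
- Age up by 1 year → predicted blood pressure increases by 0.6581 mmHg
- This is a linear approximation: the same per-unit change is assumed across the whole observed x range
- The sign (+) gives the direction; the magnitude 0.6581 gives the size of the effect per year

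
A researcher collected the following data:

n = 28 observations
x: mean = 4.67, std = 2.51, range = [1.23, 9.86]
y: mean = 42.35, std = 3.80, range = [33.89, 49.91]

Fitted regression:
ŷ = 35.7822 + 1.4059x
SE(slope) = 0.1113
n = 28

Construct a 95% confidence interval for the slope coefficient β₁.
The 95% CI for β₁ is (1.1771, 1.6347)

Confidence interval for the slope:

The 95% CI for β₁ is: β̂₁ ± t*(α/2, n-2) × SE(β̂₁)

Step 1: Find critical t-value
- Confidence level = 0.95
- Degrees of freedom = n - 2 = 28 - 2 = 26
- t*(α/2, 26) = 2.0555

Step 2: Calculate margin of error
Margin = 2.0555 × 0.1113 = 0.2288

Step 3: Construct interval
CI = 1.4059 ± 0.2288
CI = (1.1771, 1.6347)

Interpretation: each one-unit increase in x is associated with a change in mean y of between 1.1771 and 1.6347, with 95% confidence.
The interval does not include 0, suggesting a significant linear relationship.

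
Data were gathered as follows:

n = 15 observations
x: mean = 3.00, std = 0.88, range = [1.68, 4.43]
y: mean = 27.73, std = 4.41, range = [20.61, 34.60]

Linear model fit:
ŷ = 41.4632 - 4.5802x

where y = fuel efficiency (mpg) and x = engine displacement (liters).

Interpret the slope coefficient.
On average, fuel efficiency is about 4.5802 mpg lower for every extra liter of engine displacement.

The slope coefficient β₁ = -4.5802 represents the marginal effect of engine displacement on fuel efficiency.

Interpretation:
- Engine displacement up by 1 liter → predicted fuel efficiency decreases by 4.5802 mpg
- The effect is assumed constant over the observed range of x (linearity)
- The slope describes association in these data, not necessarily a causal effect

The intercept β₀ = 41.4632 is the predicted fuel efficiency when engine displacement = 0; since the smallest observed x is 1.68, this is an extrapolation and mainly anchors the line.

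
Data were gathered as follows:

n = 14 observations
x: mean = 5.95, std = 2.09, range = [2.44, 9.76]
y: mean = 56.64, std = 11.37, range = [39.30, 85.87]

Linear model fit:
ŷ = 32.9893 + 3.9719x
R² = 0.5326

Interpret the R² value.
About 53.26% of the variability in y is accounted for by the regression on x (R² = 0.5326) — a moderate linear fit.

R² = 1 − SS_res/SS_tot compares the residual scatter to the total scatter of y about its mean.

Here R² = 0.5326:
- Explained: 53.26% of the variation in y
- Unexplained (residual): 100% − 53.26% = 46.74%
- Rule of thumb (below 0.3 weak; 0.3 to below 0.7 moderate; 0.7 and above strong) → moderate

Equivalently, for simple linear regression R² = r², so |r| = √0.5326 ≈ 0.7298.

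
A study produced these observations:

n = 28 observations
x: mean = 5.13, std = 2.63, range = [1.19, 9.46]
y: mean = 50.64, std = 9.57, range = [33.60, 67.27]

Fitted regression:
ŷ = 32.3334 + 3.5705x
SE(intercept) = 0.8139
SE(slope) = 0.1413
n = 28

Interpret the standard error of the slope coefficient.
The slope 3.5705 is pinned down to within about ±0.1413 (one SE) by these data — relative uncertainty 4.0%, i.e. precise.

What SE measures:
- The standard error quantifies the sampling variability of the coefficient estimate
- It is the estimated standard deviation of β̂₁ across hypothetical repeated samples of the same size
- Smaller SE → more precise estimate

Relative precision:
- SE / |β̂₁| = 0.1413 / 3.5705 = 4.0%
- Rule of thumb (under 20%: precise; 20% to under 50%: moderately precise; 50% or more: imprecise) → precise

Link to the t-test: t = β̂₁ / SE(β̂₁) = 3.5705 / 0.1413 = 25.2689, the statistic for H₀: β₁ = 0.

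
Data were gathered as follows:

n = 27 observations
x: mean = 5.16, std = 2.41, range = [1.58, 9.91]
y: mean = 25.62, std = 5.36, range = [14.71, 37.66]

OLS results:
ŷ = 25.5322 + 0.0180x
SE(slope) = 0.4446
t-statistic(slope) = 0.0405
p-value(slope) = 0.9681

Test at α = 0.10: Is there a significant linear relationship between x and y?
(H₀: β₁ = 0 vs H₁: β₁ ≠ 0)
Fail to reject H₀: p-value = 0.9681 ≥ α = 0.10. The linear relationship is not significant at the 10% level.

Hypothesis test for the slope coefficient:

H₀: β₁ = 0 (no linear relationship)
H₁: β₁ ≠ 0 (linear relationship exists)

Test statistic: t = β̂₁ / SE(β̂₁) = 0.0180 / 0.4446 = 0.0405

The p-value (0.9681) is the probability, under H₀, of a t-statistic at least as extreme as |t| = 0.0405 (two-sided, df = n − 2 = 25).

Decision rule: reject H₀ if p-value < α.
p-value = 0.9681 ≥ α = 0.10 → fail to reject H₀.

Conclusion: the linear association between x and y is not significant at the 10% level.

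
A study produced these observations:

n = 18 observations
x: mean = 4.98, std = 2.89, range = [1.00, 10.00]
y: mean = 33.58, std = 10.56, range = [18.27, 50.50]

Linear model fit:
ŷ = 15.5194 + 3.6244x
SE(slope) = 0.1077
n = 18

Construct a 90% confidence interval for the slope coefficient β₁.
The 90% CI for β₁ is (3.4364, 3.8124)

Confidence interval for the slope:

The 90% CI for β₁ is: β̂₁ ± t*(α/2, n-2) × SE(β̂₁)

Step 1: Find critical t-value
- Confidence level = 0.9
- Degrees of freedom = n - 2 = 18 - 2 = 16
- t*(α/2, 16) = 1.7459

Step 2: Calculate margin of error
Margin = 1.7459 × 0.1077 = 0.1880

Step 3: Construct interval
CI = 3.6244 ± 0.1880
CI = (3.4364, 3.8124)

Interpretation: intervals built this way capture the true β₁ in 90% of repeated samples; here the plausible range for the per-unit effect of x on y is 3.4364 to 3.8124.
Both endpoints are positive, so the data support a genuinely positive slope at this confidence level.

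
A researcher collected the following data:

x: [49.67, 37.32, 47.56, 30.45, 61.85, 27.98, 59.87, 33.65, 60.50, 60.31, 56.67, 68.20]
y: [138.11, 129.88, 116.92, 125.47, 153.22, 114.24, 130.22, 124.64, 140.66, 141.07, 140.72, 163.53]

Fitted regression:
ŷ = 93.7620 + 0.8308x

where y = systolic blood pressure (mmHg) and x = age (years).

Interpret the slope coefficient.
For each additional year of age, predicted blood pressure increases by approximately 0.8308 mmHg.

β₁ = 0.8308 is the change in predicted blood pressure (mmHg) per additional year of age.

Interpretation:
- Age up by 1 year → predicted blood pressure increases by 0.8308 mmHg
- This is a linear approximation: the same per-unit change is assumed across the whole observed x range
- The sign (+) gives the direction; the magnitude 0.8308 gives the size of the effect per year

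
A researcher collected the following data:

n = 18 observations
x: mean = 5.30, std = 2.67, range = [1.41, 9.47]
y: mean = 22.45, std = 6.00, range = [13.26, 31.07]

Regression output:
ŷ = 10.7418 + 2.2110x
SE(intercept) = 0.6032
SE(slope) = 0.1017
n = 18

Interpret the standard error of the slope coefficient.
SE(slope) = 0.1017 measures the uncertainty in the estimated slope. The coefficient is estimated precisely (SE/|β̂₁| = 4.6%).

What SE measures:
- The standard error quantifies the sampling variability of the coefficient estimate
- It is the estimated standard deviation of β̂₁ across hypothetical repeated samples of the same size
- Smaller SE → more precise estimate

Relative precision:
- SE / |β̂₁| = 0.1017 / 2.2110 = 4.6%
- Rule of thumb (under 20%: precise; 20% to under 50%: moderately precise; 50% or more: imprecise) → precise

Link to the t-test: t = β̂₁ / SE(β̂₁) = 2.2110 / 0.1017 = 21.7404, the statistic for H₀: β₁ = 0.

What drives SE(β̂₁): larger n (here n = 18) → smaller SE.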